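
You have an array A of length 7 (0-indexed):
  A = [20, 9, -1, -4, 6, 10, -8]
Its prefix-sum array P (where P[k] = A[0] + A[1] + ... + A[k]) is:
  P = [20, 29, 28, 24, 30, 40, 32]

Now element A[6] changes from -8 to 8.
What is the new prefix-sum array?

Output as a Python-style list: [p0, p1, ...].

Change: A[6] -8 -> 8, delta = 16
P[k] for k < 6: unchanged (A[6] not included)
P[k] for k >= 6: shift by delta = 16
  P[0] = 20 + 0 = 20
  P[1] = 29 + 0 = 29
  P[2] = 28 + 0 = 28
  P[3] = 24 + 0 = 24
  P[4] = 30 + 0 = 30
  P[5] = 40 + 0 = 40
  P[6] = 32 + 16 = 48

Answer: [20, 29, 28, 24, 30, 40, 48]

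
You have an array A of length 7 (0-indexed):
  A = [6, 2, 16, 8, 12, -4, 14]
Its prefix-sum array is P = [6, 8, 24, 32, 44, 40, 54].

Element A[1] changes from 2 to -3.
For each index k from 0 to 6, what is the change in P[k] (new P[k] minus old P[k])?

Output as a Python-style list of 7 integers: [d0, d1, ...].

Element change: A[1] 2 -> -3, delta = -5
For k < 1: P[k] unchanged, delta_P[k] = 0
For k >= 1: P[k] shifts by exactly -5
Delta array: [0, -5, -5, -5, -5, -5, -5]

Answer: [0, -5, -5, -5, -5, -5, -5]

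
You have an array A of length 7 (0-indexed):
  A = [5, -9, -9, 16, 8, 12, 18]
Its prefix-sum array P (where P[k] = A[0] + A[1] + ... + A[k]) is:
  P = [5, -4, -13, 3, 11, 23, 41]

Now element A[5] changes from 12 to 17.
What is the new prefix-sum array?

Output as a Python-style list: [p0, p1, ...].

Change: A[5] 12 -> 17, delta = 5
P[k] for k < 5: unchanged (A[5] not included)
P[k] for k >= 5: shift by delta = 5
  P[0] = 5 + 0 = 5
  P[1] = -4 + 0 = -4
  P[2] = -13 + 0 = -13
  P[3] = 3 + 0 = 3
  P[4] = 11 + 0 = 11
  P[5] = 23 + 5 = 28
  P[6] = 41 + 5 = 46

Answer: [5, -4, -13, 3, 11, 28, 46]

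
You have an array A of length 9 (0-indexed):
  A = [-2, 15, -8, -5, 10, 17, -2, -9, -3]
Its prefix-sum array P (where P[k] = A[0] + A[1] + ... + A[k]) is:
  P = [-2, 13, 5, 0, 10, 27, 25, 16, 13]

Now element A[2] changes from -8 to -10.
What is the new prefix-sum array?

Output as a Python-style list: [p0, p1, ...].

Change: A[2] -8 -> -10, delta = -2
P[k] for k < 2: unchanged (A[2] not included)
P[k] for k >= 2: shift by delta = -2
  P[0] = -2 + 0 = -2
  P[1] = 13 + 0 = 13
  P[2] = 5 + -2 = 3
  P[3] = 0 + -2 = -2
  P[4] = 10 + -2 = 8
  P[5] = 27 + -2 = 25
  P[6] = 25 + -2 = 23
  P[7] = 16 + -2 = 14
  P[8] = 13 + -2 = 11

Answer: [-2, 13, 3, -2, 8, 25, 23, 14, 11]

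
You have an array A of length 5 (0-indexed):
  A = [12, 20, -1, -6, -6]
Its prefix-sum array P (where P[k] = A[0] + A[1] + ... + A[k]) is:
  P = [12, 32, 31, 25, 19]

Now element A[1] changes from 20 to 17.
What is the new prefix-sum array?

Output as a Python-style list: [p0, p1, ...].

Answer: [12, 29, 28, 22, 16]

Derivation:
Change: A[1] 20 -> 17, delta = -3
P[k] for k < 1: unchanged (A[1] not included)
P[k] for k >= 1: shift by delta = -3
  P[0] = 12 + 0 = 12
  P[1] = 32 + -3 = 29
  P[2] = 31 + -3 = 28
  P[3] = 25 + -3 = 22
  P[4] = 19 + -3 = 16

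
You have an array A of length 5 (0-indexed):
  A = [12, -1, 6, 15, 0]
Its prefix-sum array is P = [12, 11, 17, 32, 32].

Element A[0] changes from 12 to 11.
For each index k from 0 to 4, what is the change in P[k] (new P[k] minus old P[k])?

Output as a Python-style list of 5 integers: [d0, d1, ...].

Answer: [-1, -1, -1, -1, -1]

Derivation:
Element change: A[0] 12 -> 11, delta = -1
For k < 0: P[k] unchanged, delta_P[k] = 0
For k >= 0: P[k] shifts by exactly -1
Delta array: [-1, -1, -1, -1, -1]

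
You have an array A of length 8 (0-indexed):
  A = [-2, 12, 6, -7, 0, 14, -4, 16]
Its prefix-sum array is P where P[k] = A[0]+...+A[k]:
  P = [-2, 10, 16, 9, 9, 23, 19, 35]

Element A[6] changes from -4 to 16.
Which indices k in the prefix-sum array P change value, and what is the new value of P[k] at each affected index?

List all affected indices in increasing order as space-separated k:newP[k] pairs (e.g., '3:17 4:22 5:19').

Answer: 6:39 7:55

Derivation:
P[k] = A[0] + ... + A[k]
P[k] includes A[6] iff k >= 6
Affected indices: 6, 7, ..., 7; delta = 20
  P[6]: 19 + 20 = 39
  P[7]: 35 + 20 = 55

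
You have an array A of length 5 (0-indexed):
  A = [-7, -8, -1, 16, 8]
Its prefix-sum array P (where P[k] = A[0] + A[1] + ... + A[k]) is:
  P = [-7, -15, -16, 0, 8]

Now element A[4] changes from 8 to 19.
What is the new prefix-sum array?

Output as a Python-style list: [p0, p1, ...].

Answer: [-7, -15, -16, 0, 19]

Derivation:
Change: A[4] 8 -> 19, delta = 11
P[k] for k < 4: unchanged (A[4] not included)
P[k] for k >= 4: shift by delta = 11
  P[0] = -7 + 0 = -7
  P[1] = -15 + 0 = -15
  P[2] = -16 + 0 = -16
  P[3] = 0 + 0 = 0
  P[4] = 8 + 11 = 19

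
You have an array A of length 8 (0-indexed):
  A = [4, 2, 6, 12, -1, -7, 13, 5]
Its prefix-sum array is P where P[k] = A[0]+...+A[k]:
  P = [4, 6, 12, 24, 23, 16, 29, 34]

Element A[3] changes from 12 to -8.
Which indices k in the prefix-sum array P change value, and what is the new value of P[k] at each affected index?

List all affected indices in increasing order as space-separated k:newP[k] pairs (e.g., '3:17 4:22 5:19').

P[k] = A[0] + ... + A[k]
P[k] includes A[3] iff k >= 3
Affected indices: 3, 4, ..., 7; delta = -20
  P[3]: 24 + -20 = 4
  P[4]: 23 + -20 = 3
  P[5]: 16 + -20 = -4
  P[6]: 29 + -20 = 9
  P[7]: 34 + -20 = 14

Answer: 3:4 4:3 5:-4 6:9 7:14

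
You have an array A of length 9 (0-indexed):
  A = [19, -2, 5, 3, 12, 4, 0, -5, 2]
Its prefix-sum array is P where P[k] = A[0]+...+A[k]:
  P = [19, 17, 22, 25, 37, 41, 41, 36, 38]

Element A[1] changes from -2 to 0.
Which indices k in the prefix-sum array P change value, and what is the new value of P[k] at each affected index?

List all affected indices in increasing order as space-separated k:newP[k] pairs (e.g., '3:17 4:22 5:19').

P[k] = A[0] + ... + A[k]
P[k] includes A[1] iff k >= 1
Affected indices: 1, 2, ..., 8; delta = 2
  P[1]: 17 + 2 = 19
  P[2]: 22 + 2 = 24
  P[3]: 25 + 2 = 27
  P[4]: 37 + 2 = 39
  P[5]: 41 + 2 = 43
  P[6]: 41 + 2 = 43
  P[7]: 36 + 2 = 38
  P[8]: 38 + 2 = 40

Answer: 1:19 2:24 3:27 4:39 5:43 6:43 7:38 8:40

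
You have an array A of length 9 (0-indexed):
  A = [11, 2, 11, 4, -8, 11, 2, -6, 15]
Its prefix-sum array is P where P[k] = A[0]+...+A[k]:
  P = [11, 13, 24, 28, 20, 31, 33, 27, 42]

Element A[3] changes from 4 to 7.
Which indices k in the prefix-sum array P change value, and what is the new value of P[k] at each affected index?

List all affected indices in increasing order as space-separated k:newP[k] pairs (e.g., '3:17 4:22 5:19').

Answer: 3:31 4:23 5:34 6:36 7:30 8:45

Derivation:
P[k] = A[0] + ... + A[k]
P[k] includes A[3] iff k >= 3
Affected indices: 3, 4, ..., 8; delta = 3
  P[3]: 28 + 3 = 31
  P[4]: 20 + 3 = 23
  P[5]: 31 + 3 = 34
  P[6]: 33 + 3 = 36
  P[7]: 27 + 3 = 30
  P[8]: 42 + 3 = 45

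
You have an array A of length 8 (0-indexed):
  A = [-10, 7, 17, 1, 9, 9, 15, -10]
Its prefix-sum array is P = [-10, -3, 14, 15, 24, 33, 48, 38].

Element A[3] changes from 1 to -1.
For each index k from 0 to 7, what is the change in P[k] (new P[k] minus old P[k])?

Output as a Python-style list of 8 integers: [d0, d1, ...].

Element change: A[3] 1 -> -1, delta = -2
For k < 3: P[k] unchanged, delta_P[k] = 0
For k >= 3: P[k] shifts by exactly -2
Delta array: [0, 0, 0, -2, -2, -2, -2, -2]

Answer: [0, 0, 0, -2, -2, -2, -2, -2]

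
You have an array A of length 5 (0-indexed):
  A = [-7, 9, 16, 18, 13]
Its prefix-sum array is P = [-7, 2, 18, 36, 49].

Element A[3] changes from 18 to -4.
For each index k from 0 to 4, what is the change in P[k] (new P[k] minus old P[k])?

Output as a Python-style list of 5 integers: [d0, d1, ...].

Element change: A[3] 18 -> -4, delta = -22
For k < 3: P[k] unchanged, delta_P[k] = 0
For k >= 3: P[k] shifts by exactly -22
Delta array: [0, 0, 0, -22, -22]

Answer: [0, 0, 0, -22, -22]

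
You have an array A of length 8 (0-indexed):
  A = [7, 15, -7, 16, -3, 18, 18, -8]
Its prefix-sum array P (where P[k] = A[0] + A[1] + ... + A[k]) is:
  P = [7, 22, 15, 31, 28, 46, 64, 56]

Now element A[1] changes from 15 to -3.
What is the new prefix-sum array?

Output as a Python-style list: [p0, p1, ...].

Change: A[1] 15 -> -3, delta = -18
P[k] for k < 1: unchanged (A[1] not included)
P[k] for k >= 1: shift by delta = -18
  P[0] = 7 + 0 = 7
  P[1] = 22 + -18 = 4
  P[2] = 15 + -18 = -3
  P[3] = 31 + -18 = 13
  P[4] = 28 + -18 = 10
  P[5] = 46 + -18 = 28
  P[6] = 64 + -18 = 46
  P[7] = 56 + -18 = 38

Answer: [7, 4, -3, 13, 10, 28, 46, 38]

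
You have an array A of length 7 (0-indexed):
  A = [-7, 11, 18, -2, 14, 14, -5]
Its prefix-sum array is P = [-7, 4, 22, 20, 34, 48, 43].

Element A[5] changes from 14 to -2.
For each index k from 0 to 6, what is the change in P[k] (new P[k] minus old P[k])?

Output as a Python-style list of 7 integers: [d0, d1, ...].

Element change: A[5] 14 -> -2, delta = -16
For k < 5: P[k] unchanged, delta_P[k] = 0
For k >= 5: P[k] shifts by exactly -16
Delta array: [0, 0, 0, 0, 0, -16, -16]

Answer: [0, 0, 0, 0, 0, -16, -16]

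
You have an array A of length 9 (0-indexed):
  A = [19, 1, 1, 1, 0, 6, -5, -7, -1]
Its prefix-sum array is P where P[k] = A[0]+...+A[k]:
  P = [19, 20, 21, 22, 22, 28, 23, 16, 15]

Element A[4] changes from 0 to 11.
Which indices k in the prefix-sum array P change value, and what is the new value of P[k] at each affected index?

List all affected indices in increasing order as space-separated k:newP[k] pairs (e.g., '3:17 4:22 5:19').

Answer: 4:33 5:39 6:34 7:27 8:26

Derivation:
P[k] = A[0] + ... + A[k]
P[k] includes A[4] iff k >= 4
Affected indices: 4, 5, ..., 8; delta = 11
  P[4]: 22 + 11 = 33
  P[5]: 28 + 11 = 39
  P[6]: 23 + 11 = 34
  P[7]: 16 + 11 = 27
  P[8]: 15 + 11 = 26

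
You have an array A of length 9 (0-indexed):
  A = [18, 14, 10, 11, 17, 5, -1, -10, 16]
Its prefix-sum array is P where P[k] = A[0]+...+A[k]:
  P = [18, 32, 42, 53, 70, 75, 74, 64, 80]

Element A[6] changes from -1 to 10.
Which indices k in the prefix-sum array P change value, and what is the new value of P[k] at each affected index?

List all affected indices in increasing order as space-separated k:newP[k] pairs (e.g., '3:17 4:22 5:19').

Answer: 6:85 7:75 8:91

Derivation:
P[k] = A[0] + ... + A[k]
P[k] includes A[6] iff k >= 6
Affected indices: 6, 7, ..., 8; delta = 11
  P[6]: 74 + 11 = 85
  P[7]: 64 + 11 = 75
  P[8]: 80 + 11 = 91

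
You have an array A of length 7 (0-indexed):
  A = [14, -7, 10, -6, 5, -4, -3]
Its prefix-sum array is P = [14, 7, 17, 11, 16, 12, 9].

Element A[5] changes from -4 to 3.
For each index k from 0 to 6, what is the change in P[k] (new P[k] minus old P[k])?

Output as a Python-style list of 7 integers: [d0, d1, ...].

Element change: A[5] -4 -> 3, delta = 7
For k < 5: P[k] unchanged, delta_P[k] = 0
For k >= 5: P[k] shifts by exactly 7
Delta array: [0, 0, 0, 0, 0, 7, 7]

Answer: [0, 0, 0, 0, 0, 7, 7]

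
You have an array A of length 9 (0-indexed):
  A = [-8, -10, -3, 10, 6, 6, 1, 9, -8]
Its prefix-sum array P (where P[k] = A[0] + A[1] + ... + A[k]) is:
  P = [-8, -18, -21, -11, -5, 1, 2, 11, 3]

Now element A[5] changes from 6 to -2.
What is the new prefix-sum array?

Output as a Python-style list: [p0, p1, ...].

Answer: [-8, -18, -21, -11, -5, -7, -6, 3, -5]

Derivation:
Change: A[5] 6 -> -2, delta = -8
P[k] for k < 5: unchanged (A[5] not included)
P[k] for k >= 5: shift by delta = -8
  P[0] = -8 + 0 = -8
  P[1] = -18 + 0 = -18
  P[2] = -21 + 0 = -21
  P[3] = -11 + 0 = -11
  P[4] = -5 + 0 = -5
  P[5] = 1 + -8 = -7
  P[6] = 2 + -8 = -6
  P[7] = 11 + -8 = 3
  P[8] = 3 + -8 = -5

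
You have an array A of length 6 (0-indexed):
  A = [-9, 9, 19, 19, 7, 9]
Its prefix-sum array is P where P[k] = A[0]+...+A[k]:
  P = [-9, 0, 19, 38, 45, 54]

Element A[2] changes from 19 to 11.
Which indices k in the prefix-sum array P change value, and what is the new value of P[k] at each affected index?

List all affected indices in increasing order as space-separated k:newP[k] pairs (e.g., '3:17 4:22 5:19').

P[k] = A[0] + ... + A[k]
P[k] includes A[2] iff k >= 2
Affected indices: 2, 3, ..., 5; delta = -8
  P[2]: 19 + -8 = 11
  P[3]: 38 + -8 = 30
  P[4]: 45 + -8 = 37
  P[5]: 54 + -8 = 46

Answer: 2:11 3:30 4:37 5:46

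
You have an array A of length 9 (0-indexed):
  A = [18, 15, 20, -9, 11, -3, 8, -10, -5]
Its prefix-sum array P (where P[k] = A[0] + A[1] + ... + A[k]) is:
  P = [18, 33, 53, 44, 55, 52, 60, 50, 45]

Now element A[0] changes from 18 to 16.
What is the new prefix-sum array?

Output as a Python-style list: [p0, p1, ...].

Answer: [16, 31, 51, 42, 53, 50, 58, 48, 43]

Derivation:
Change: A[0] 18 -> 16, delta = -2
P[k] for k < 0: unchanged (A[0] not included)
P[k] for k >= 0: shift by delta = -2
  P[0] = 18 + -2 = 16
  P[1] = 33 + -2 = 31
  P[2] = 53 + -2 = 51
  P[3] = 44 + -2 = 42
  P[4] = 55 + -2 = 53
  P[5] = 52 + -2 = 50
  P[6] = 60 + -2 = 58
  P[7] = 50 + -2 = 48
  P[8] = 45 + -2 = 43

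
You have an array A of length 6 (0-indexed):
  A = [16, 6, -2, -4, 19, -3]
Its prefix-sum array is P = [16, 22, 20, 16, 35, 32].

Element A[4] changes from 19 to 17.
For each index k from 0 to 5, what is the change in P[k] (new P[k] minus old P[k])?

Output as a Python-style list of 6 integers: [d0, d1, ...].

Element change: A[4] 19 -> 17, delta = -2
For k < 4: P[k] unchanged, delta_P[k] = 0
For k >= 4: P[k] shifts by exactly -2
Delta array: [0, 0, 0, 0, -2, -2]

Answer: [0, 0, 0, 0, -2, -2]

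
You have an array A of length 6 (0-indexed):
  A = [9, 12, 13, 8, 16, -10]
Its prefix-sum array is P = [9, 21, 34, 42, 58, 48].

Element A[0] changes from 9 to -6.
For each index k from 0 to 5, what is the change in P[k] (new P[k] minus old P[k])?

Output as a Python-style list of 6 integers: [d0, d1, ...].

Answer: [-15, -15, -15, -15, -15, -15]

Derivation:
Element change: A[0] 9 -> -6, delta = -15
For k < 0: P[k] unchanged, delta_P[k] = 0
For k >= 0: P[k] shifts by exactly -15
Delta array: [-15, -15, -15, -15, -15, -15]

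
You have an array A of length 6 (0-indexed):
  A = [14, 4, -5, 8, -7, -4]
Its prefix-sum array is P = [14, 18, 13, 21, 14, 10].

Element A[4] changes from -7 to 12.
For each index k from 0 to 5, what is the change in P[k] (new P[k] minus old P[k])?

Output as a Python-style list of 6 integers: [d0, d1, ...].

Answer: [0, 0, 0, 0, 19, 19]

Derivation:
Element change: A[4] -7 -> 12, delta = 19
For k < 4: P[k] unchanged, delta_P[k] = 0
For k >= 4: P[k] shifts by exactly 19
Delta array: [0, 0, 0, 0, 19, 19]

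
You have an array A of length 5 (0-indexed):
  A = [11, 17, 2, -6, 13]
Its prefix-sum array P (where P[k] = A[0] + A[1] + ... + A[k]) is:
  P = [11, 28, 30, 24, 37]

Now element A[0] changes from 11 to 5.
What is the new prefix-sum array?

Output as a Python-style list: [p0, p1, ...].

Change: A[0] 11 -> 5, delta = -6
P[k] for k < 0: unchanged (A[0] not included)
P[k] for k >= 0: shift by delta = -6
  P[0] = 11 + -6 = 5
  P[1] = 28 + -6 = 22
  P[2] = 30 + -6 = 24
  P[3] = 24 + -6 = 18
  P[4] = 37 + -6 = 31

Answer: [5, 22, 24, 18, 31]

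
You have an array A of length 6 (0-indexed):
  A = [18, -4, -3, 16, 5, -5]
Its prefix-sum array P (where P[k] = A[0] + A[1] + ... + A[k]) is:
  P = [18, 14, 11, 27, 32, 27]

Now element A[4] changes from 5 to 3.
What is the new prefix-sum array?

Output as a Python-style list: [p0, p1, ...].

Answer: [18, 14, 11, 27, 30, 25]

Derivation:
Change: A[4] 5 -> 3, delta = -2
P[k] for k < 4: unchanged (A[4] not included)
P[k] for k >= 4: shift by delta = -2
  P[0] = 18 + 0 = 18
  P[1] = 14 + 0 = 14
  P[2] = 11 + 0 = 11
  P[3] = 27 + 0 = 27
  P[4] = 32 + -2 = 30
  P[5] = 27 + -2 = 25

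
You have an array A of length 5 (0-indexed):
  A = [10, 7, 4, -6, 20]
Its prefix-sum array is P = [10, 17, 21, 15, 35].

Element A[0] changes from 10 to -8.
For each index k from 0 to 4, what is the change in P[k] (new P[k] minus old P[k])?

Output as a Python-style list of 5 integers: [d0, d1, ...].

Element change: A[0] 10 -> -8, delta = -18
For k < 0: P[k] unchanged, delta_P[k] = 0
For k >= 0: P[k] shifts by exactly -18
Delta array: [-18, -18, -18, -18, -18]

Answer: [-18, -18, -18, -18, -18]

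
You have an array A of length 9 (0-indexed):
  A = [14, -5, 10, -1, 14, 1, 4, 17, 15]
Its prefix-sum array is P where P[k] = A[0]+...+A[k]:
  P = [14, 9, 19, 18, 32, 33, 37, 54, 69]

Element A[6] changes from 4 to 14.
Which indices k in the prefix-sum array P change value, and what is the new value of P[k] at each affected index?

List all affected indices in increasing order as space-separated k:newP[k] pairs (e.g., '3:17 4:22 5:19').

Answer: 6:47 7:64 8:79

Derivation:
P[k] = A[0] + ... + A[k]
P[k] includes A[6] iff k >= 6
Affected indices: 6, 7, ..., 8; delta = 10
  P[6]: 37 + 10 = 47
  P[7]: 54 + 10 = 64
  P[8]: 69 + 10 = 79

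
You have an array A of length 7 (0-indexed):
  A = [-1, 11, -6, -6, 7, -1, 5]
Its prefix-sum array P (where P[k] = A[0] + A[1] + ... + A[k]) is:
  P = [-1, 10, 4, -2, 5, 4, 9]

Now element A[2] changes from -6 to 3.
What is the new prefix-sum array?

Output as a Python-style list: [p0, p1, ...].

Change: A[2] -6 -> 3, delta = 9
P[k] for k < 2: unchanged (A[2] not included)
P[k] for k >= 2: shift by delta = 9
  P[0] = -1 + 0 = -1
  P[1] = 10 + 0 = 10
  P[2] = 4 + 9 = 13
  P[3] = -2 + 9 = 7
  P[4] = 5 + 9 = 14
  P[5] = 4 + 9 = 13
  P[6] = 9 + 9 = 18

Answer: [-1, 10, 13, 7, 14, 13, 18]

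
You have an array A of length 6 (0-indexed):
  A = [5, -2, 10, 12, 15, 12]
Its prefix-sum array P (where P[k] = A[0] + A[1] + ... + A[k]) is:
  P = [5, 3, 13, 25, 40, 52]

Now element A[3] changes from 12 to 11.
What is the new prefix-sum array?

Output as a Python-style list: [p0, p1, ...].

Change: A[3] 12 -> 11, delta = -1
P[k] for k < 3: unchanged (A[3] not included)
P[k] for k >= 3: shift by delta = -1
  P[0] = 5 + 0 = 5
  P[1] = 3 + 0 = 3
  P[2] = 13 + 0 = 13
  P[3] = 25 + -1 = 24
  P[4] = 40 + -1 = 39
  P[5] = 52 + -1 = 51

Answer: [5, 3, 13, 24, 39, 51]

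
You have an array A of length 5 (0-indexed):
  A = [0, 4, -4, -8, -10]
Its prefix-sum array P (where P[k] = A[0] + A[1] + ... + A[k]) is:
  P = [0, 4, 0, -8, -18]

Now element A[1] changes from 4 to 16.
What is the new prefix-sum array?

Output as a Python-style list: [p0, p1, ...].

Change: A[1] 4 -> 16, delta = 12
P[k] for k < 1: unchanged (A[1] not included)
P[k] for k >= 1: shift by delta = 12
  P[0] = 0 + 0 = 0
  P[1] = 4 + 12 = 16
  P[2] = 0 + 12 = 12
  P[3] = -8 + 12 = 4
  P[4] = -18 + 12 = -6

Answer: [0, 16, 12, 4, -6]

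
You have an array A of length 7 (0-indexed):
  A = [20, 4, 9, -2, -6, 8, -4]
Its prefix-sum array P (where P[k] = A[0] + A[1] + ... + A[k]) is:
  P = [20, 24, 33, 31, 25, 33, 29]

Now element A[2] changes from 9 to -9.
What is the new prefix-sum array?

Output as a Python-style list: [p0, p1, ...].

Answer: [20, 24, 15, 13, 7, 15, 11]

Derivation:
Change: A[2] 9 -> -9, delta = -18
P[k] for k < 2: unchanged (A[2] not included)
P[k] for k >= 2: shift by delta = -18
  P[0] = 20 + 0 = 20
  P[1] = 24 + 0 = 24
  P[2] = 33 + -18 = 15
  P[3] = 31 + -18 = 13
  P[4] = 25 + -18 = 7
  P[5] = 33 + -18 = 15
  P[6] = 29 + -18 = 11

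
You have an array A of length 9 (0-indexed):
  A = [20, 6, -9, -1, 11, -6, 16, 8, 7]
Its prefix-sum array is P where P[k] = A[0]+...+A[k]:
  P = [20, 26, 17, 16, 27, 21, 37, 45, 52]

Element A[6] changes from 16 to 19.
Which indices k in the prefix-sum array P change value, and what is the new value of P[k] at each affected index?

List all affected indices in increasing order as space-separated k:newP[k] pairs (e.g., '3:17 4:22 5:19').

P[k] = A[0] + ... + A[k]
P[k] includes A[6] iff k >= 6
Affected indices: 6, 7, ..., 8; delta = 3
  P[6]: 37 + 3 = 40
  P[7]: 45 + 3 = 48
  P[8]: 52 + 3 = 55

Answer: 6:40 7:48 8:55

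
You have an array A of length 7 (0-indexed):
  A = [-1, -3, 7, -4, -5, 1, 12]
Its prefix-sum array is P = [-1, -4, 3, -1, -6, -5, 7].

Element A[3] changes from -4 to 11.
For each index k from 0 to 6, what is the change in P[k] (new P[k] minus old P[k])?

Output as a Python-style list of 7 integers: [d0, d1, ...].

Answer: [0, 0, 0, 15, 15, 15, 15]

Derivation:
Element change: A[3] -4 -> 11, delta = 15
For k < 3: P[k] unchanged, delta_P[k] = 0
For k >= 3: P[k] shifts by exactly 15
Delta array: [0, 0, 0, 15, 15, 15, 15]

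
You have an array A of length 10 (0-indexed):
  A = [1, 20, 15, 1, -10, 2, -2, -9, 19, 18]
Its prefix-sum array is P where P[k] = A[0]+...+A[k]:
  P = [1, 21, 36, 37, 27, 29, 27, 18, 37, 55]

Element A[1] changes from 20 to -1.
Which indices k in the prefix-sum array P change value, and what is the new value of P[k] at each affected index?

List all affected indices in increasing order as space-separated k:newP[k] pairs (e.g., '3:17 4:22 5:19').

Answer: 1:0 2:15 3:16 4:6 5:8 6:6 7:-3 8:16 9:34

Derivation:
P[k] = A[0] + ... + A[k]
P[k] includes A[1] iff k >= 1
Affected indices: 1, 2, ..., 9; delta = -21
  P[1]: 21 + -21 = 0
  P[2]: 36 + -21 = 15
  P[3]: 37 + -21 = 16
  P[4]: 27 + -21 = 6
  P[5]: 29 + -21 = 8
  P[6]: 27 + -21 = 6
  P[7]: 18 + -21 = -3
  P[8]: 37 + -21 = 16
  P[9]: 55 + -21 = 34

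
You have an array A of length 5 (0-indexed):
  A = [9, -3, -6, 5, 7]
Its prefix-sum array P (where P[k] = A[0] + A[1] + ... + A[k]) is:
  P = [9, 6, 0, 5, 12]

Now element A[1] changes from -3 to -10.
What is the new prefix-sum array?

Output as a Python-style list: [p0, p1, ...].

Change: A[1] -3 -> -10, delta = -7
P[k] for k < 1: unchanged (A[1] not included)
P[k] for k >= 1: shift by delta = -7
  P[0] = 9 + 0 = 9
  P[1] = 6 + -7 = -1
  P[2] = 0 + -7 = -7
  P[3] = 5 + -7 = -2
  P[4] = 12 + -7 = 5

Answer: [9, -1, -7, -2, 5]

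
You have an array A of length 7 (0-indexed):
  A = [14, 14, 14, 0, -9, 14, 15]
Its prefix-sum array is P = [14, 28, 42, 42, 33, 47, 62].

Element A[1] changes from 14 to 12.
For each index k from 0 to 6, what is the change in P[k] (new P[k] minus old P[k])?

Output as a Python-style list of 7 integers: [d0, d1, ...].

Element change: A[1] 14 -> 12, delta = -2
For k < 1: P[k] unchanged, delta_P[k] = 0
For k >= 1: P[k] shifts by exactly -2
Delta array: [0, -2, -2, -2, -2, -2, -2]

Answer: [0, -2, -2, -2, -2, -2, -2]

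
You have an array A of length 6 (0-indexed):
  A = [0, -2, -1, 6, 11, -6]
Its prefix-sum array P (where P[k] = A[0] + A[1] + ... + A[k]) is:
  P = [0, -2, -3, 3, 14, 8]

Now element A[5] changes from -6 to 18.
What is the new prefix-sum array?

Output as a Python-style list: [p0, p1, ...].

Answer: [0, -2, -3, 3, 14, 32]

Derivation:
Change: A[5] -6 -> 18, delta = 24
P[k] for k < 5: unchanged (A[5] not included)
P[k] for k >= 5: shift by delta = 24
  P[0] = 0 + 0 = 0
  P[1] = -2 + 0 = -2
  P[2] = -3 + 0 = -3
  P[3] = 3 + 0 = 3
  P[4] = 14 + 0 = 14
  P[5] = 8 + 24 = 32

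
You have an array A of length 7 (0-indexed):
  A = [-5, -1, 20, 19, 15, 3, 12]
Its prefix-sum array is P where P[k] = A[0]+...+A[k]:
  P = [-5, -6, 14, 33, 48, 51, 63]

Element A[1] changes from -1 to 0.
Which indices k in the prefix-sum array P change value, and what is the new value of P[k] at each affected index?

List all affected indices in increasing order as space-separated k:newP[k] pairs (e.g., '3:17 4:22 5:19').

Answer: 1:-5 2:15 3:34 4:49 5:52 6:64

Derivation:
P[k] = A[0] + ... + A[k]
P[k] includes A[1] iff k >= 1
Affected indices: 1, 2, ..., 6; delta = 1
  P[1]: -6 + 1 = -5
  P[2]: 14 + 1 = 15
  P[3]: 33 + 1 = 34
  P[4]: 48 + 1 = 49
  P[5]: 51 + 1 = 52
  P[6]: 63 + 1 = 64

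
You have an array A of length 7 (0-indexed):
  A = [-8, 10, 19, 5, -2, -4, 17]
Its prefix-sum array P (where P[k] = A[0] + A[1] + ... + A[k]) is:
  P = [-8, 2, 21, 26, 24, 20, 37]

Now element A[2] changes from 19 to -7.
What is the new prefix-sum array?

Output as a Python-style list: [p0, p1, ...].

Answer: [-8, 2, -5, 0, -2, -6, 11]

Derivation:
Change: A[2] 19 -> -7, delta = -26
P[k] for k < 2: unchanged (A[2] not included)
P[k] for k >= 2: shift by delta = -26
  P[0] = -8 + 0 = -8
  P[1] = 2 + 0 = 2
  P[2] = 21 + -26 = -5
  P[3] = 26 + -26 = 0
  P[4] = 24 + -26 = -2
  P[5] = 20 + -26 = -6
  P[6] = 37 + -26 = 11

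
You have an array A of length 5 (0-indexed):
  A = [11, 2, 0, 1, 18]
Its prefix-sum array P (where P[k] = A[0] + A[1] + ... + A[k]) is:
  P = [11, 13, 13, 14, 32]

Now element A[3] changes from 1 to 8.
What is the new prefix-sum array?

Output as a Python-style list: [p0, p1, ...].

Answer: [11, 13, 13, 21, 39]

Derivation:
Change: A[3] 1 -> 8, delta = 7
P[k] for k < 3: unchanged (A[3] not included)
P[k] for k >= 3: shift by delta = 7
  P[0] = 11 + 0 = 11
  P[1] = 13 + 0 = 13
  P[2] = 13 + 0 = 13
  P[3] = 14 + 7 = 21
  P[4] = 32 + 7 = 39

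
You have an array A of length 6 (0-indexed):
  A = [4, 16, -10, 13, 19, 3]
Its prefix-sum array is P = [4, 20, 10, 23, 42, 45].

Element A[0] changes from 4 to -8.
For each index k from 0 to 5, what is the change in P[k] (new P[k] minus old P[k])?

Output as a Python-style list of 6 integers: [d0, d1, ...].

Element change: A[0] 4 -> -8, delta = -12
For k < 0: P[k] unchanged, delta_P[k] = 0
For k >= 0: P[k] shifts by exactly -12
Delta array: [-12, -12, -12, -12, -12, -12]

Answer: [-12, -12, -12, -12, -12, -12]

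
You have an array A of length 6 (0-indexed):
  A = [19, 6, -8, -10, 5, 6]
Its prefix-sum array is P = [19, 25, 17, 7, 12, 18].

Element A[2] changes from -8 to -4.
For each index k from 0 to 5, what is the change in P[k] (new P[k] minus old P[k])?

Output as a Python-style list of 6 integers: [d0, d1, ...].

Element change: A[2] -8 -> -4, delta = 4
For k < 2: P[k] unchanged, delta_P[k] = 0
For k >= 2: P[k] shifts by exactly 4
Delta array: [0, 0, 4, 4, 4, 4]

Answer: [0, 0, 4, 4, 4, 4]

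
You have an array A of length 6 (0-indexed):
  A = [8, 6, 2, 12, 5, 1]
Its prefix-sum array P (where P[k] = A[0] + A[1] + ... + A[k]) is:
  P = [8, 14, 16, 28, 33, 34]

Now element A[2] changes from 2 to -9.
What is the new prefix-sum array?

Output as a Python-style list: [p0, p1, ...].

Change: A[2] 2 -> -9, delta = -11
P[k] for k < 2: unchanged (A[2] not included)
P[k] for k >= 2: shift by delta = -11
  P[0] = 8 + 0 = 8
  P[1] = 14 + 0 = 14
  P[2] = 16 + -11 = 5
  P[3] = 28 + -11 = 17
  P[4] = 33 + -11 = 22
  P[5] = 34 + -11 = 23

Answer: [8, 14, 5, 17, 22, 23]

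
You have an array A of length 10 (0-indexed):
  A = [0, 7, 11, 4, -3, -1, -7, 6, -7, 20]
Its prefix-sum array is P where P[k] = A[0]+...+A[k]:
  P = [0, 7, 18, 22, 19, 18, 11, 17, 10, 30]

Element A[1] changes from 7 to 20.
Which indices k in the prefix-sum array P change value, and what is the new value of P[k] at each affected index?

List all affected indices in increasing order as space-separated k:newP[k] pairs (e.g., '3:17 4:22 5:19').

Answer: 1:20 2:31 3:35 4:32 5:31 6:24 7:30 8:23 9:43

Derivation:
P[k] = A[0] + ... + A[k]
P[k] includes A[1] iff k >= 1
Affected indices: 1, 2, ..., 9; delta = 13
  P[1]: 7 + 13 = 20
  P[2]: 18 + 13 = 31
  P[3]: 22 + 13 = 35
  P[4]: 19 + 13 = 32
  P[5]: 18 + 13 = 31
  P[6]: 11 + 13 = 24
  P[7]: 17 + 13 = 30
  P[8]: 10 + 13 = 23
  P[9]: 30 + 13 = 43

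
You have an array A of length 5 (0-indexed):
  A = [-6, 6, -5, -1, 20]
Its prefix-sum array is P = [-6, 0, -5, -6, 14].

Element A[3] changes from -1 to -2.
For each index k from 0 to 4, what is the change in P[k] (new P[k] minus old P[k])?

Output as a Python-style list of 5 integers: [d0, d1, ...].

Answer: [0, 0, 0, -1, -1]

Derivation:
Element change: A[3] -1 -> -2, delta = -1
For k < 3: P[k] unchanged, delta_P[k] = 0
For k >= 3: P[k] shifts by exactly -1
Delta array: [0, 0, 0, -1, -1]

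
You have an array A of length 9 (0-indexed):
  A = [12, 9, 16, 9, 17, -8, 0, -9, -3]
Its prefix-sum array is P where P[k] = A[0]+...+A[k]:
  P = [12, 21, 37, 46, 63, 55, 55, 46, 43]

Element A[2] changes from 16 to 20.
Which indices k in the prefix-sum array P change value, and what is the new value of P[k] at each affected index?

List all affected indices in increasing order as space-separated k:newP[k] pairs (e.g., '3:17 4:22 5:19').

P[k] = A[0] + ... + A[k]
P[k] includes A[2] iff k >= 2
Affected indices: 2, 3, ..., 8; delta = 4
  P[2]: 37 + 4 = 41
  P[3]: 46 + 4 = 50
  P[4]: 63 + 4 = 67
  P[5]: 55 + 4 = 59
  P[6]: 55 + 4 = 59
  P[7]: 46 + 4 = 50
  P[8]: 43 + 4 = 47

Answer: 2:41 3:50 4:67 5:59 6:59 7:50 8:47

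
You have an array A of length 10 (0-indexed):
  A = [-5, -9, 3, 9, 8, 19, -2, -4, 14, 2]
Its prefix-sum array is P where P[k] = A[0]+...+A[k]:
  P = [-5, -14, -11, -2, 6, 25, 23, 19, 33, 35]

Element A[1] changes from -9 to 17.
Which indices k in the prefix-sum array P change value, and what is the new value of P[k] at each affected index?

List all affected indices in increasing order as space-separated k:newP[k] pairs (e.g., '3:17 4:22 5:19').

Answer: 1:12 2:15 3:24 4:32 5:51 6:49 7:45 8:59 9:61

Derivation:
P[k] = A[0] + ... + A[k]
P[k] includes A[1] iff k >= 1
Affected indices: 1, 2, ..., 9; delta = 26
  P[1]: -14 + 26 = 12
  P[2]: -11 + 26 = 15
  P[3]: -2 + 26 = 24
  P[4]: 6 + 26 = 32
  P[5]: 25 + 26 = 51
  P[6]: 23 + 26 = 49
  P[7]: 19 + 26 = 45
  P[8]: 33 + 26 = 59
  P[9]: 35 + 26 = 61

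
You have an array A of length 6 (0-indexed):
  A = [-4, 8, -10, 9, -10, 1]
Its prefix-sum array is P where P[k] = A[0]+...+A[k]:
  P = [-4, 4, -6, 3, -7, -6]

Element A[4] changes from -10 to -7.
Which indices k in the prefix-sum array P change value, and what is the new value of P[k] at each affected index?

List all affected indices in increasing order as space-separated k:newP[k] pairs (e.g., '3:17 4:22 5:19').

P[k] = A[0] + ... + A[k]
P[k] includes A[4] iff k >= 4
Affected indices: 4, 5, ..., 5; delta = 3
  P[4]: -7 + 3 = -4
  P[5]: -6 + 3 = -3

Answer: 4:-4 5:-3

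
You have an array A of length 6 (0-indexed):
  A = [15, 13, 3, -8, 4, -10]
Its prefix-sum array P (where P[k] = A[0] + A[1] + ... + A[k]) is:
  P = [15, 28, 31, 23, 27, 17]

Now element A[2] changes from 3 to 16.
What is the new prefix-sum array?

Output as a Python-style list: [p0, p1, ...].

Change: A[2] 3 -> 16, delta = 13
P[k] for k < 2: unchanged (A[2] not included)
P[k] for k >= 2: shift by delta = 13
  P[0] = 15 + 0 = 15
  P[1] = 28 + 0 = 28
  P[2] = 31 + 13 = 44
  P[3] = 23 + 13 = 36
  P[4] = 27 + 13 = 40
  P[5] = 17 + 13 = 30

Answer: [15, 28, 44, 36, 40, 30]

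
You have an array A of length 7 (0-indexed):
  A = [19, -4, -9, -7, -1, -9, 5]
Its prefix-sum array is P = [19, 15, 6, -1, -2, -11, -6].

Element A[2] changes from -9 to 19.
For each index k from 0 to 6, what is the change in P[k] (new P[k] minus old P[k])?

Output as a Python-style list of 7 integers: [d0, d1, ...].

Answer: [0, 0, 28, 28, 28, 28, 28]

Derivation:
Element change: A[2] -9 -> 19, delta = 28
For k < 2: P[k] unchanged, delta_P[k] = 0
For k >= 2: P[k] shifts by exactly 28
Delta array: [0, 0, 28, 28, 28, 28, 28]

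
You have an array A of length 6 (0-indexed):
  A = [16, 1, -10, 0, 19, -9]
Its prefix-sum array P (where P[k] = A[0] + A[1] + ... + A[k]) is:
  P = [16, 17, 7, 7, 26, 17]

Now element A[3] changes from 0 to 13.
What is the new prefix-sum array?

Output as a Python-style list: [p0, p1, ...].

Change: A[3] 0 -> 13, delta = 13
P[k] for k < 3: unchanged (A[3] not included)
P[k] for k >= 3: shift by delta = 13
  P[0] = 16 + 0 = 16
  P[1] = 17 + 0 = 17
  P[2] = 7 + 0 = 7
  P[3] = 7 + 13 = 20
  P[4] = 26 + 13 = 39
  P[5] = 17 + 13 = 30

Answer: [16, 17, 7, 20, 39, 30]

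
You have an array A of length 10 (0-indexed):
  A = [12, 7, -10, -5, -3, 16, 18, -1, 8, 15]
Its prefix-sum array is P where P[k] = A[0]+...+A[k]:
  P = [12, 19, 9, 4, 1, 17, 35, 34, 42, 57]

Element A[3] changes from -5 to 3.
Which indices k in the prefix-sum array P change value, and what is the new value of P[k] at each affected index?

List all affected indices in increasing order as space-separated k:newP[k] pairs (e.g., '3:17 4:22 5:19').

Answer: 3:12 4:9 5:25 6:43 7:42 8:50 9:65

Derivation:
P[k] = A[0] + ... + A[k]
P[k] includes A[3] iff k >= 3
Affected indices: 3, 4, ..., 9; delta = 8
  P[3]: 4 + 8 = 12
  P[4]: 1 + 8 = 9
  P[5]: 17 + 8 = 25
  P[6]: 35 + 8 = 43
  P[7]: 34 + 8 = 42
  P[8]: 42 + 8 = 50
  P[9]: 57 + 8 = 65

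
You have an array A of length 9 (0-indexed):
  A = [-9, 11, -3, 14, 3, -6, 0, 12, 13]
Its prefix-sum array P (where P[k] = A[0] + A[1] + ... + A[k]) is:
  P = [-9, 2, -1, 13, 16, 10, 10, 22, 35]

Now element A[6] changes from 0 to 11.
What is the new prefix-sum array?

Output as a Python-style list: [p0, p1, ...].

Answer: [-9, 2, -1, 13, 16, 10, 21, 33, 46]

Derivation:
Change: A[6] 0 -> 11, delta = 11
P[k] for k < 6: unchanged (A[6] not included)
P[k] for k >= 6: shift by delta = 11
  P[0] = -9 + 0 = -9
  P[1] = 2 + 0 = 2
  P[2] = -1 + 0 = -1
  P[3] = 13 + 0 = 13
  P[4] = 16 + 0 = 16
  P[5] = 10 + 0 = 10
  P[6] = 10 + 11 = 21
  P[7] = 22 + 11 = 33
  P[8] = 35 + 11 = 46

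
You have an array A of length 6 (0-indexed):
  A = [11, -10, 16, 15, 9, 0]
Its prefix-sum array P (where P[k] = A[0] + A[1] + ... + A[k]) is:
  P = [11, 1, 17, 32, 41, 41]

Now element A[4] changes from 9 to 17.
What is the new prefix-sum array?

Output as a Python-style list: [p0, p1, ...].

Change: A[4] 9 -> 17, delta = 8
P[k] for k < 4: unchanged (A[4] not included)
P[k] for k >= 4: shift by delta = 8
  P[0] = 11 + 0 = 11
  P[1] = 1 + 0 = 1
  P[2] = 17 + 0 = 17
  P[3] = 32 + 0 = 32
  P[4] = 41 + 8 = 49
  P[5] = 41 + 8 = 49

Answer: [11, 1, 17, 32, 49, 49]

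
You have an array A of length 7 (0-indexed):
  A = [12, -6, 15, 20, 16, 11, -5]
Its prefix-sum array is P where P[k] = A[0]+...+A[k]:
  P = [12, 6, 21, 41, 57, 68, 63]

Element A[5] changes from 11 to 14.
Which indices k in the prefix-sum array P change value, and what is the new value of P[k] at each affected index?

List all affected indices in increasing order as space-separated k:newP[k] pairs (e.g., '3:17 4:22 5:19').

Answer: 5:71 6:66

Derivation:
P[k] = A[0] + ... + A[k]
P[k] includes A[5] iff k >= 5
Affected indices: 5, 6, ..., 6; delta = 3
  P[5]: 68 + 3 = 71
  P[6]: 63 + 3 = 66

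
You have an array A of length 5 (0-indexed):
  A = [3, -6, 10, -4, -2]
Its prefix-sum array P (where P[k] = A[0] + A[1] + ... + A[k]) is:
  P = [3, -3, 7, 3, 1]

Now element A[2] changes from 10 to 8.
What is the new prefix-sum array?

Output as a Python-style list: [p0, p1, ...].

Change: A[2] 10 -> 8, delta = -2
P[k] for k < 2: unchanged (A[2] not included)
P[k] for k >= 2: shift by delta = -2
  P[0] = 3 + 0 = 3
  P[1] = -3 + 0 = -3
  P[2] = 7 + -2 = 5
  P[3] = 3 + -2 = 1
  P[4] = 1 + -2 = -1

Answer: [3, -3, 5, 1, -1]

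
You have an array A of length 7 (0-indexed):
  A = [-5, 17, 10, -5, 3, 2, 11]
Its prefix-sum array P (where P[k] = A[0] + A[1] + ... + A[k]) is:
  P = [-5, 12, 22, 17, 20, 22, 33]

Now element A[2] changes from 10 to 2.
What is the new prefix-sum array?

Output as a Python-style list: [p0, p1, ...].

Answer: [-5, 12, 14, 9, 12, 14, 25]

Derivation:
Change: A[2] 10 -> 2, delta = -8
P[k] for k < 2: unchanged (A[2] not included)
P[k] for k >= 2: shift by delta = -8
  P[0] = -5 + 0 = -5
  P[1] = 12 + 0 = 12
  P[2] = 22 + -8 = 14
  P[3] = 17 + -8 = 9
  P[4] = 20 + -8 = 12
  P[5] = 22 + -8 = 14
  P[6] = 33 + -8 = 25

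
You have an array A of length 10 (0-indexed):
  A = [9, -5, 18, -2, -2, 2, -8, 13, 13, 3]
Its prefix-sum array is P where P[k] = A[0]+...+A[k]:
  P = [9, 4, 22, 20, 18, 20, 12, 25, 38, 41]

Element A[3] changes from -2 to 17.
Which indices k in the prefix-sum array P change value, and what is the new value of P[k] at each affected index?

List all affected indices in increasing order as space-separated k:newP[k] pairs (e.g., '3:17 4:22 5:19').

Answer: 3:39 4:37 5:39 6:31 7:44 8:57 9:60

Derivation:
P[k] = A[0] + ... + A[k]
P[k] includes A[3] iff k >= 3
Affected indices: 3, 4, ..., 9; delta = 19
  P[3]: 20 + 19 = 39
  P[4]: 18 + 19 = 37
  P[5]: 20 + 19 = 39
  P[6]: 12 + 19 = 31
  P[7]: 25 + 19 = 44
  P[8]: 38 + 19 = 57
  P[9]: 41 + 19 = 60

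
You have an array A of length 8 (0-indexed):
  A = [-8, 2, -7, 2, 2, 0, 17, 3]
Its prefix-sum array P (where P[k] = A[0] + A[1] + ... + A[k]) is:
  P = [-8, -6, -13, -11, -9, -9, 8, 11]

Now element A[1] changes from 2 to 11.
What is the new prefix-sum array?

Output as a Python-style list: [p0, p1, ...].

Change: A[1] 2 -> 11, delta = 9
P[k] for k < 1: unchanged (A[1] not included)
P[k] for k >= 1: shift by delta = 9
  P[0] = -8 + 0 = -8
  P[1] = -6 + 9 = 3
  P[2] = -13 + 9 = -4
  P[3] = -11 + 9 = -2
  P[4] = -9 + 9 = 0
  P[5] = -9 + 9 = 0
  P[6] = 8 + 9 = 17
  P[7] = 11 + 9 = 20

Answer: [-8, 3, -4, -2, 0, 0, 17, 20]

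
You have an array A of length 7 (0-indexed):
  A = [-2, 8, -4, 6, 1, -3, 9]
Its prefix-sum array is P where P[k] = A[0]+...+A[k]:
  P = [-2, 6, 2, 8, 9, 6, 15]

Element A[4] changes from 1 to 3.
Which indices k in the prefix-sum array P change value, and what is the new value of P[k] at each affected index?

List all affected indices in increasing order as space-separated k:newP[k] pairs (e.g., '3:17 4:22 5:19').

P[k] = A[0] + ... + A[k]
P[k] includes A[4] iff k >= 4
Affected indices: 4, 5, ..., 6; delta = 2
  P[4]: 9 + 2 = 11
  P[5]: 6 + 2 = 8
  P[6]: 15 + 2 = 17

Answer: 4:11 5:8 6:17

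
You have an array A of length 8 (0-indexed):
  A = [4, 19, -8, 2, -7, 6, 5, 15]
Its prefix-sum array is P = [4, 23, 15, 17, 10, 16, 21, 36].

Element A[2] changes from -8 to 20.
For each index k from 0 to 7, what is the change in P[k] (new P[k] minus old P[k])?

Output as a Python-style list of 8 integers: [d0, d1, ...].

Answer: [0, 0, 28, 28, 28, 28, 28, 28]

Derivation:
Element change: A[2] -8 -> 20, delta = 28
For k < 2: P[k] unchanged, delta_P[k] = 0
For k >= 2: P[k] shifts by exactly 28
Delta array: [0, 0, 28, 28, 28, 28, 28, 28]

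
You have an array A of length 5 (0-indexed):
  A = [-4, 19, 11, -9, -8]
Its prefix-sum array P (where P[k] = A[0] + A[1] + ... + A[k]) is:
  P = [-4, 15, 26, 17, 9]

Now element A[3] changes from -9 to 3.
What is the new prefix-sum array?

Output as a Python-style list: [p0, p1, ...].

Answer: [-4, 15, 26, 29, 21]

Derivation:
Change: A[3] -9 -> 3, delta = 12
P[k] for k < 3: unchanged (A[3] not included)
P[k] for k >= 3: shift by delta = 12
  P[0] = -4 + 0 = -4
  P[1] = 15 + 0 = 15
  P[2] = 26 + 0 = 26
  P[3] = 17 + 12 = 29
  P[4] = 9 + 12 = 21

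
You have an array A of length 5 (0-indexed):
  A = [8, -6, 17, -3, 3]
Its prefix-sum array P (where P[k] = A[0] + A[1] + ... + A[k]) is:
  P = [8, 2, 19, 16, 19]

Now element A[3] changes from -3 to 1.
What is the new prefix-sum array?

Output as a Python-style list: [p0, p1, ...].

Answer: [8, 2, 19, 20, 23]

Derivation:
Change: A[3] -3 -> 1, delta = 4
P[k] for k < 3: unchanged (A[3] not included)
P[k] for k >= 3: shift by delta = 4
  P[0] = 8 + 0 = 8
  P[1] = 2 + 0 = 2
  P[2] = 19 + 0 = 19
  P[3] = 16 + 4 = 20
  P[4] = 19 + 4 = 23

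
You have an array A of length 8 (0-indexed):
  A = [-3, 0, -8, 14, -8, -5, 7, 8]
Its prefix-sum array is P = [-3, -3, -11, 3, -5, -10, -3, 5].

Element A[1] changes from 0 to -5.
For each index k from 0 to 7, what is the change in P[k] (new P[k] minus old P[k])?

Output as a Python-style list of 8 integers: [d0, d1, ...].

Element change: A[1] 0 -> -5, delta = -5
For k < 1: P[k] unchanged, delta_P[k] = 0
For k >= 1: P[k] shifts by exactly -5
Delta array: [0, -5, -5, -5, -5, -5, -5, -5]

Answer: [0, -5, -5, -5, -5, -5, -5, -5]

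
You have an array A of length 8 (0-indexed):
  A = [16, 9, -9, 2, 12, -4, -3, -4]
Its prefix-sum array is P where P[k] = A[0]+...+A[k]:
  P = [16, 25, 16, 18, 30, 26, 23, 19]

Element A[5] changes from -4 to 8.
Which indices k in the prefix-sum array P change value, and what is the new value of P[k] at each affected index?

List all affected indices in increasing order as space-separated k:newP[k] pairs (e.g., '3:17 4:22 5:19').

P[k] = A[0] + ... + A[k]
P[k] includes A[5] iff k >= 5
Affected indices: 5, 6, ..., 7; delta = 12
  P[5]: 26 + 12 = 38
  P[6]: 23 + 12 = 35
  P[7]: 19 + 12 = 31

Answer: 5:38 6:35 7:31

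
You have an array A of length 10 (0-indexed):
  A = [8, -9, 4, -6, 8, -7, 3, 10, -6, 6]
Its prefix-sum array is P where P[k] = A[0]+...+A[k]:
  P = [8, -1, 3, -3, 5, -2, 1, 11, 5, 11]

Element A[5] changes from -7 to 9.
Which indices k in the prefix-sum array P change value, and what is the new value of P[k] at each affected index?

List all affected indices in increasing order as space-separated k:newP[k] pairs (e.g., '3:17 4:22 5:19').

Answer: 5:14 6:17 7:27 8:21 9:27

Derivation:
P[k] = A[0] + ... + A[k]
P[k] includes A[5] iff k >= 5
Affected indices: 5, 6, ..., 9; delta = 16
  P[5]: -2 + 16 = 14
  P[6]: 1 + 16 = 17
  P[7]: 11 + 16 = 27
  P[8]: 5 + 16 = 21
  P[9]: 11 + 16 = 27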